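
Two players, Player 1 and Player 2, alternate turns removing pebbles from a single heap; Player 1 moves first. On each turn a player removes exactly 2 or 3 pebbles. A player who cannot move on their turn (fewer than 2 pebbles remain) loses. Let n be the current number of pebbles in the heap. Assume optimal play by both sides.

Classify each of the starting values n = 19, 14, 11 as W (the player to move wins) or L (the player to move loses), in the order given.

Build the W/L table. Terminal = L. A non-terminal position is W if it has a move to some L; otherwise it is L.
n=0: no move → L
n=1: no move → L
n=2: can move to 0, which is L ⇒ W
n=3: can move to 1, which is L ⇒ W
n=4: can move to 1, which is L ⇒ W
n=5: moves to 3(W), 2(W); every one is W ⇒ L
n=6: moves to 4(W), 3(W); every one is W ⇒ L
n=7: can move to 5, which is L ⇒ W
n=8: can move to 6, which is L ⇒ W
n=9: can move to 6, which is L ⇒ W
n=10: moves to 8(W), 7(W); every one is W ⇒ L
n=11: moves to 9(W), 8(W); every one is W ⇒ L
n=12: can move to 10, which is L ⇒ W
n=13: can move to 11, which is L ⇒ W
n=14: can move to 11, which is L ⇒ W
n=15: moves to 13(W), 12(W); every one is W ⇒ L
n=16: moves to 14(W), 13(W); every one is W ⇒ L
n=17: can move to 15, which is L ⇒ W
n=18: can move to 16, which is L ⇒ W
n=19: can move to 16, which is L ⇒ W

19: W, 14: W, 11: L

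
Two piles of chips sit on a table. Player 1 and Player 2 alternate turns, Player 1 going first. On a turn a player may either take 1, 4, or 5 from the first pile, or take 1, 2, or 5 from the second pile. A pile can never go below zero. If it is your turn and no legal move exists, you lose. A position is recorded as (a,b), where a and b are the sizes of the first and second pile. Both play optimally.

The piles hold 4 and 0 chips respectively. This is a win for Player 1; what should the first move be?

Move to (0,0).

Label each position W (a win for the player to move) or L (a loss). A position with no legal move is L; any other position is W exactly when some move reaches an L, and L when every move reaches a W.
No move ever increases a pile, so every position that can arise here has a ≤ 4 and b ≤ 0; it is enough to label the cells with 0 ≤ a ≤ 4 and 0 ≤ b ≤ 0.
Every move lowers a or b (never raises either), so fill the grid row by row in increasing a, and left to right within a row: each cell's successors are then already labelled.
      b=0
a=0:    L
a=1:    W
a=2:    L
a=3:    W
a=4:    W
Cells with no legal move (terminal, hence L): (0,0).
The remaining L cells, each justified by listing all of its moves:
(2,0): L (sole option (1,0)(W) is W)
Every other cell has at least one move into one of the L cells above, so it is W.
From (4,0), the L positions reachable in one move are: (0,0).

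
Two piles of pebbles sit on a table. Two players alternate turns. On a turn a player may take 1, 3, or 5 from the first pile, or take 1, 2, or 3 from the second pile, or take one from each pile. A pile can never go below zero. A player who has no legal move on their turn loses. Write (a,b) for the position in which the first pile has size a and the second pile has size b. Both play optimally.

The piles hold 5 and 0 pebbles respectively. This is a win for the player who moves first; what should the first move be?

Compute win/loss labels from the base case upward. A position with no move is L. Any other position is W if it can reach an L in one move, else L.
No move ever increases a pile, so every position that can arise here has a ≤ 5 and b ≤ 0; it is enough to label the cells with 0 ≤ a ≤ 5 and 0 ≤ b ≤ 0.
Every move lowers a or b (never raises either), so fill the grid row by row in increasing a, and left to right within a row: each cell's successors are then already labelled.
      b=0
a=0:    L
a=1:    W
a=2:    L
a=3:    W
a=4:    L
a=5:    W
Cells with no legal move (terminal, hence L): (0,0).
The remaining L cells, each justified by listing all of its moves:
(2,0): →(1,0)(W) only, which is W, so L
(4,0): →(3,0)(W), (1,0)(W) — all W, so L
Every other cell has at least one move into one of the L cells above, so it is W.
From (5,0), the L positions reachable in one move are: (4,0), (2,0), (0,0). Any move reaching one of these is winning.

Move to (4,0).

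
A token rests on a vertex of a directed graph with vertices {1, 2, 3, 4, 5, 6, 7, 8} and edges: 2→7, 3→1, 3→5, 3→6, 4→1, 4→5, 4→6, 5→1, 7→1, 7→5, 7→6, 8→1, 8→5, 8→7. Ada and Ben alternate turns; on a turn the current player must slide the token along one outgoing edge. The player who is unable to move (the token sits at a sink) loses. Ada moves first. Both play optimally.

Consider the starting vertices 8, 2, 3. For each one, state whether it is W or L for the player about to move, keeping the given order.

8: W, 2: L, 3: W

Compute win/loss labels from the base case upward. A position with no move is L. Any other position is W if it can reach an L in one move, else L.
Every edge goes from a vertex to one that appears earlier in the order 6, 1, 5, 4, 3, 7, 8, 2, so processing vertices in that order labels each vertex after all of its successors.
6: no outgoing edge → L
1: no outgoing edge → L
5: can move to 1, which is L ⇒ W
4: can move to 1, which is L ⇒ W
3: can move to 1, which is L ⇒ W
7: can move to 1, which is L ⇒ W
8: can move to 1, which is L ⇒ W
2: the only move is to 7(W), a W ⇒ L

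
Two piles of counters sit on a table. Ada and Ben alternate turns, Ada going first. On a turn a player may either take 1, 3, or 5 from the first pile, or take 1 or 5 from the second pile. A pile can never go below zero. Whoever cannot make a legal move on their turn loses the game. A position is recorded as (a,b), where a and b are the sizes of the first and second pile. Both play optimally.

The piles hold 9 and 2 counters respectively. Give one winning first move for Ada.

Use the standard recursion: the mover loses at a terminal position; elsewhere, the mover wins exactly when some move hands the opponent an L position.
No move ever increases a pile, so every position that can arise here has a ≤ 9 and b ≤ 2; it is enough to label the cells with 0 ≤ a ≤ 9 and 0 ≤ b ≤ 2.
Every move lowers a or b (never raises either), so fill the grid row by row in increasing a, and left to right within a row: each cell's successors are then already labelled.
      b=0  b=1  b=2
a=0:    L    W    L
a=1:    W    L    W
a=2:    L    W    L
a=3:    W    L    W
a=4:    L    W    L
a=5:    W    L    W
a=6:    L    W    L
a=7:    W    L    W
a=8:    L    W    L
a=9:    W    L    W
Cells with no legal move (terminal, hence L): (0,0).
The remaining L cells, each justified by listing all of its moves:
(0,2): →(0,1)(W) only, which is W, so L
(1,1): →(0,1)(W), (1,0)(W) — all W, so L
(2,0): →(1,0)(W) only, which is W, so L
(2,2): →(1,2)(W), (2,1)(W) — all W, so L
(3,1): →(2,1)(W), (0,1)(W), (3,0)(W) — all W, so L
(4,0): →(3,0)(W), (1,0)(W) — all W, so L
(4,2): →(3,2)(W), (1,2)(W), (4,1)(W) — all W, so L
(5,1): →(4,1)(W), (2,1)(W), (0,1)(W), (5,0)(W) — all W, so L
(6,0): →(5,0)(W), (3,0)(W), (1,0)(W) — all W, so L
(6,2): →(5,2)(W), (3,2)(W), (1,2)(W), (6,1)(W) — all W, so L
(7,1): →(6,1)(W), (4,1)(W), (2,1)(W), (7,0)(W) — all W, so L
(8,0): →(7,0)(W), (5,0)(W), (3,0)(W) — all W, so L
(8,2): →(7,2)(W), (5,2)(W), (3,2)(W), (8,1)(W) — all W, so L
(9,1): →(8,1)(W), (6,1)(W), (4,1)(W), (9,0)(W) — all W, so L
Every other cell has at least one move into one of the L cells above, so it is W.
From (9,2), the L positions reachable in one move are: (8,2), (6,2), (4,2), (9,1). Any move reaching one of these is winning.

Move to (8,2).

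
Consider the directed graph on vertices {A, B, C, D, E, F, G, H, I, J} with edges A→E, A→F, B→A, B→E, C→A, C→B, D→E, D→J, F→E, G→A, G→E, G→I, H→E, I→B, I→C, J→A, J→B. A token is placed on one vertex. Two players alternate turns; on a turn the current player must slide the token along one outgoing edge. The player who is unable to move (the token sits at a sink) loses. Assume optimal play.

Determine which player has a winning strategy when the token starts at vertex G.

The first player wins.

Positions with no move are L. A position that does have a move is losing for the player to move precisely when every available move leads to a winning position for the opponent. Fill in the labels:
Every edge goes from a vertex to one that appears earlier in the order E, F, A, B, J, C, I, D, G, H, so processing vertices in that order labels each vertex after all of its successors.
E: no outgoing edge → L
F: reaches L-position E → W
A: reaches L-position E → W
B: reaches L-position E → W
J: only reaches B(W), A(W), all W → L
C: only reaches B(W), A(W), all W → L
I: reaches L-position C → W
D: reaches L-position J → W
G: reaches L-position E → W
H: reaches L-position E → W
The starting position G is W: the player to move should move to E, handing over an L position.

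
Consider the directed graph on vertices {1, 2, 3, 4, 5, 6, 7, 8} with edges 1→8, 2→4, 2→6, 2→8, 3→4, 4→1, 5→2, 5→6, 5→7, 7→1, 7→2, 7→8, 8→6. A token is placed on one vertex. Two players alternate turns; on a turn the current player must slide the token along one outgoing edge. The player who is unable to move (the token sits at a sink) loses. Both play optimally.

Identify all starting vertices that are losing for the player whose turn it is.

Build the W/L table. Terminal = L. A non-terminal position is W if it has a move to some L; otherwise it is L.
Every edge goes from a vertex to one that appears earlier in the order 6, 8, 1, 4, 2, 7, 3, 5, so processing vertices in that order labels each vertex after all of its successors.
6: no outgoing edge → L
8: →6(L), so W
1: →8(W) only, which is W, so L
4: →1(L), so W
2: →6(L), so W
7: →1(L), so W
3: →4(W) only, which is W, so L
5: →6(L), so W
The losing starting vertices are exactly the entries labelled L in this table (3 of them).

1, 3, 6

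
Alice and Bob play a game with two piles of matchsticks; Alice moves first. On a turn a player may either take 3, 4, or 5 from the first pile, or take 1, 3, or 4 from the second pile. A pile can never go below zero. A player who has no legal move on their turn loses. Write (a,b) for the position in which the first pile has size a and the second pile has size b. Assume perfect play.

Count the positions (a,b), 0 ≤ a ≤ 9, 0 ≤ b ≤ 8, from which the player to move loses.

Compute win/loss labels from the base case upward. A position with no move is L. Any other position is W if it can reach an L in one move, else L.
Every move lowers a or b (never raises either), so fill the grid row by row in increasing a, and left to right within a row: each cell's successors are then already labelled.
      b=0  b=1  b=2  b=3  b=4  b=5  b=6  b=7  b=8
a=0:    L    W    L    W    W    W    W    L    W
a=1:    L    W    L    W    W    W    W    L    W
a=2:    L    W    L    W    W    W    W    L    W
a=3:    W    L    W    L    W    W    W    W    L
a=4:    W    L    W    L    W    W    W    W    L
a=5:    W    L    W    L    W    W    W    W    L
a=6:    W    W    W    W    L    W    L    W    W
a=7:    W    W    W    W    L    W    L    W    W
a=8:    L    W    L    W    W    W    W    L    W
a=9:    L    W    L    W    W    W    W    L    W
Cells with no legal move (terminal, hence L): (0,0), (1,0), (2,0).
The remaining L cells, each justified by listing all of its moves:
(0,2): only reaches (0,1)(W), which is W → L
(0,7): only reaches (0,6)(W), (0,4)(W), (0,3)(W), all W → L
(1,2): only reaches (1,1)(W), which is W → L
(1,7): only reaches (1,6)(W), (1,4)(W), (1,3)(W), all W → L
(2,2): only reaches (2,1)(W), which is W → L
(2,7): only reaches (2,6)(W), (2,4)(W), (2,3)(W), all W → L
(3,1): only reaches (0,1)(W), (3,0)(W), all W → L
(3,3): only reaches (0,3)(W), (3,2)(W), (3,0)(W), all W → L
(3,8): only reaches (0,8)(W), (3,7)(W), (3,5)(W), (3,4)(W), all W → L
(4,1): only reaches (1,1)(W), (0,1)(W), (4,0)(W), all W → L
(4,3): only reaches (1,3)(W), (0,3)(W), (4,2)(W), (4,0)(W), all W → L
(4,8): only reaches (1,8)(W), (0,8)(W), (4,7)(W), (4,5)(W), (4,4)(W), all W → L
(5,1): only reaches (2,1)(W), (1,1)(W), (0,1)(W), (5,0)(W), all W → L
(5,3): only reaches (2,3)(W), (1,3)(W), (0,3)(W), (5,2)(W), (5,0)(W), all W → L
(5,8): only reaches (2,8)(W), (1,8)(W), (0,8)(W), (5,7)(W), (5,5)(W), (5,4)(W), all W → L
(6,4): only reaches (3,4)(W), (2,4)(W), (1,4)(W), (6,3)(W), (6,1)(W), (6,0)(W), all W → L
(6,6): only reaches (3,6)(W), (2,6)(W), (1,6)(W), (6,5)(W), (6,3)(W), (6,2)(W), all W → L
(7,4): only reaches (4,4)(W), (3,4)(W), (2,4)(W), (7,3)(W), (7,1)(W), (7,0)(W), all W → L
(7,6): only reaches (4,6)(W), (3,6)(W), (2,6)(W), (7,5)(W), (7,3)(W), (7,2)(W), all W → L
(8,0): only reaches (5,0)(W), (4,0)(W), (3,0)(W), all W → L
(8,2): only reaches (5,2)(W), (4,2)(W), (3,2)(W), (8,1)(W), all W → L
(8,7): only reaches (5,7)(W), (4,7)(W), (3,7)(W), (8,6)(W), (8,4)(W), (8,3)(W), all W → L
(9,0): only reaches (6,0)(W), (5,0)(W), (4,0)(W), all W → L
(9,2): only reaches (6,2)(W), (5,2)(W), (4,2)(W), (9,1)(W), all W → L
(9,7): only reaches (6,7)(W), (5,7)(W), (4,7)(W), (9,6)(W), (9,4)(W), (9,3)(W), all W → L
Every other cell has at least one move into one of the L cells above, so it is W.
L cells per row: a=0: 3, a=1: 3, a=2: 3, a=3: 3, a=4: 3, a=5: 3, a=6: 2, a=7: 2, a=8: 3, a=9: 3; total 28.

28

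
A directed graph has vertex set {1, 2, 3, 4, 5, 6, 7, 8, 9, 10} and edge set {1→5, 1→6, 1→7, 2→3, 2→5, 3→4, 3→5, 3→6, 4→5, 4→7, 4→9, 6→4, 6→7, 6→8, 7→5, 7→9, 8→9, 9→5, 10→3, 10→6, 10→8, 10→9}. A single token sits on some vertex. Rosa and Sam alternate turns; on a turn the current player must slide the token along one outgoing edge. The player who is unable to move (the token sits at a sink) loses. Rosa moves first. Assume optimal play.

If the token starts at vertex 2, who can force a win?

Rosa wins.

Use the standard recursion: the mover loses at a terminal position; elsewhere, the mover wins exactly when some move hands the opponent an L position.
Every edge goes from a vertex to one that appears earlier in the order 5, 9, 7, 8, 4, 6, 3, 10, 2, 1, so processing vertices in that order labels each vertex after all of its successors.
5: no outgoing edge → L
9: can move to 5, which is L ⇒ W
7: can move to 5, which is L ⇒ W
8: the only move is to 9(W), a W ⇒ L
4: can move to 5, which is L ⇒ W
6: can move to 8, which is L ⇒ W
3: can move to 5, which is L ⇒ W
10: can move to 8, which is L ⇒ W
2: can move to 5, which is L ⇒ W
1: can move to 5, which is L ⇒ W
The starting position 2 is W: Rosa should move to 5, handing over an L position.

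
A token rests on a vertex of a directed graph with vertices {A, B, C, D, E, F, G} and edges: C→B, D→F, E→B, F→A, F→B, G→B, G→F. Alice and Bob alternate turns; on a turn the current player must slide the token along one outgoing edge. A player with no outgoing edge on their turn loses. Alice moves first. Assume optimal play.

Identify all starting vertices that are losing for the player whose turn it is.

A, B, D

Compute win/loss labels from the base case upward. A position with no move is L. Any other position is W if it can reach an L in one move, else L.
Every edge goes from a vertex to one that appears earlier in the order A, B, F, G, E, D, C, so processing vertices in that order labels each vertex after all of its successors.
A: no outgoing edge → L
B: no outgoing edge → L
F: →B(L), so W
G: →B(L), so W
E: →B(L), so W
D: →F(W) only, which is W, so L
C: →B(L), so W
Reading off the rows marked L gives the requested list; there are 3 such vertices.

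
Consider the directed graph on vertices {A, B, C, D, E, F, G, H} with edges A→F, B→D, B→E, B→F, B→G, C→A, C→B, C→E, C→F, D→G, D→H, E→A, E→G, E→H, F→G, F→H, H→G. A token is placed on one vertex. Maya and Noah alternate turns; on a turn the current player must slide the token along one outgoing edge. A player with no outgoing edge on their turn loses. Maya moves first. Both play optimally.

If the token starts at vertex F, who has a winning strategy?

Maya wins.

Work bottom-up. With no move the player to move loses. Otherwise the position is W if at least one move leads to an L position for the opponent, and L if every move leads to a W.
Every edge goes from a vertex to one that appears earlier in the order G, H, F, A, E, D, B, C, so processing vertices in that order labels each vertex after all of its successors.
G: no outgoing edge → L
H: can move to G, which is L ⇒ W
F: can move to G, which is L ⇒ W
A: the only move is to F(W), a W ⇒ L
E: can move to A, which is L ⇒ W
D: can move to G, which is L ⇒ W
B: can move to G, which is L ⇒ W
C: can move to A, which is L ⇒ W
The starting position F is W: Maya should move to G, handing over an L position.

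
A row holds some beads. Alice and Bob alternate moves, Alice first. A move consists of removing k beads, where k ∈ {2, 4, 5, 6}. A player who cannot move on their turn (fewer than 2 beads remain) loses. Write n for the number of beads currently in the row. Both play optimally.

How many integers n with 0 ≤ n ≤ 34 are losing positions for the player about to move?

Label each position W (a win for the player to move) or L (a loss). A position with no legal move is L; any other position is W exactly when some move reaches an L, and L when every move reaches a W.
n=0: no move → L
n=1: no move → L
n=2: reaches L-position 0 → W
n=3: reaches L-position 1 → W
n=4: reaches L-position 0 → W
n=5: reaches L-position 1 → W
n=6: reaches L-position 1 → W
n=7: reaches L-position 1 → W
n=8: only reaches 6(W), 4(W), 3(W), 2(W), all W → L
n=9: only reaches 7(W), 5(W), 4(W), 3(W), all W → L
n=10: reaches L-position 8 → W
n=11: reaches L-position 9 → W
n=12: reaches L-position 8 → W
n=13: reaches L-position 9 → W
n=14: reaches L-position 9 → W
n=15: reaches L-position 9 → W
n=16: only reaches 14(W), 12(W), 11(W), 10(W), all W → L
n=17: only reaches 15(W), 13(W), 12(W), 11(W), all W → L
n=18: reaches L-position 16 → W
n=19: reaches L-position 17 → W
n=20: reaches L-position 16 → W
n=21: reaches L-position 17 → W
n=22: reaches L-position 17 → W
n=23: reaches L-position 17 → W
n=24: only reaches 22(W), 20(W), 19(W), 18(W), all W → L
n=25: only reaches 23(W), 21(W), 20(W), 19(W), all W → L
n=26: reaches L-position 24 → W
n=27: reaches L-position 25 → W
n=28: reaches L-position 24 → W
n=29: reaches L-position 25 → W
n=30: reaches L-position 25 → W
n=31: reaches L-position 25 → W
n=32: only reaches 30(W), 28(W), 27(W), 26(W), all W → L
n=33: only reaches 31(W), 29(W), 28(W), 27(W), all W → L
n=34: reaches L-position 32 → W
L entries with 0 ≤ n ≤ 34: n = 0, 1, 8, 9, 16, 17, 24, 25, 32, 33; that makes 10.

10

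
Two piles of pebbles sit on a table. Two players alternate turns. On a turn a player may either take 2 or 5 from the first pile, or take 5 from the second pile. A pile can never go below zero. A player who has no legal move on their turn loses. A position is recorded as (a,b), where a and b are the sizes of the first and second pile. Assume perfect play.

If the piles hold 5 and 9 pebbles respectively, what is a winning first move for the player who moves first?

Label each position W (a win for the player to move) or L (a loss). A position with no legal move is L; any other position is W exactly when some move reaches an L, and L when every move reaches a W.
No move ever increases a pile, so every position that can arise here has a ≤ 5 and b ≤ 9; it is enough to label the cells with 0 ≤ a ≤ 5 and 0 ≤ b ≤ 9.
Every move lowers a or b (never raises either), so fill the grid row by row in increasing a, and left to right within a row: each cell's successors are then already labelled.
      b=0  b=1  b=2  b=3  b=4  b=5  b=6  b=7  b=8  b=9
a=0:    L    L    L    L    L    W    W    W    W    W
a=1:    L    L    L    L    L    W    W    W    W    W
a=2:    W    W    W    W    W    L    L    L    L    L
a=3:    W    W    W    W    W    L    L    L    L    L
a=4:    L    L    L    L    L    W    W    W    W    W
a=5:    W    W    W    W    W    W    W    W    W    W
Cells with no legal move (terminal, hence L): (0,0), (0,1), (0,2), (0,3), (0,4), (1,0), (1,1), (1,2), (1,3), (1,4).
The remaining L cells, each justified by listing all of its moves:
(2,5): only reaches (0,5)(W), (2,0)(W), all W → L
(2,6): only reaches (0,6)(W), (2,1)(W), all W → L
(2,7): only reaches (0,7)(W), (2,2)(W), all W → L
(2,8): only reaches (0,8)(W), (2,3)(W), all W → L
(2,9): only reaches (0,9)(W), (2,4)(W), all W → L
(3,5): only reaches (1,5)(W), (3,0)(W), all W → L
(3,6): only reaches (1,6)(W), (3,1)(W), all W → L
(3,7): only reaches (1,7)(W), (3,2)(W), all W → L
(3,8): only reaches (1,8)(W), (3,3)(W), all W → L
(3,9): only reaches (1,9)(W), (3,4)(W), all W → L
(4,0): only reaches (2,0)(W), which is W → L
(4,1): only reaches (2,1)(W), which is W → L
(4,2): only reaches (2,2)(W), which is W → L
(4,3): only reaches (2,3)(W), which is W → L
(4,4): only reaches (2,4)(W), which is W → L
Every other cell has at least one move into one of the L cells above, so it is W.
From (5,9), the L positions reachable in one move are: (3,9).

Move to (3,9).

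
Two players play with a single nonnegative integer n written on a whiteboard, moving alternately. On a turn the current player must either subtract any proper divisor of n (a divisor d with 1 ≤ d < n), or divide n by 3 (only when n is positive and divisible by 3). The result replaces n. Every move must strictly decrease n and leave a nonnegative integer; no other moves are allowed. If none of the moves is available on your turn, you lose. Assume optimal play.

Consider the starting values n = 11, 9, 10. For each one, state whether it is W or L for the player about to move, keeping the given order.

11: L, 9: L, 10: W

Classify positions by backward induction: terminal positions (no move available) are L. From any other position, the mover wins iff some move reaches an L.
n=0: no move → L
n=1: no move → L
n=2: →1(L), so W
n=3: →1(L), so W
n=4: →2(W), 3(W) — all W, so L
n=5: →4(L), so W
n=6: →4(L), so W
n=7: →6(W) only, which is W, so L
n=8: →4(L), so W
n=9: →3(W), 6(W), 8(W) — all W, so L
n=10: →9(L), so W
n=11: →10(W) only, which is W, so L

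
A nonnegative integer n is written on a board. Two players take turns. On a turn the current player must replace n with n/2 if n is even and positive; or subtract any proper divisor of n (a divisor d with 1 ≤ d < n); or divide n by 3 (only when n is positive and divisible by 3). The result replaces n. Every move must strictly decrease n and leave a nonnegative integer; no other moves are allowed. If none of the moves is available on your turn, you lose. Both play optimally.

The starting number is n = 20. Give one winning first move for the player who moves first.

Move to 15.

Work bottom-up. With no move the player to move loses. Otherwise the position is W if at least one move leads to an L position for the opponent, and L if every move leads to a W.
n=0: no move → L
n=1: no move → L
n=2: W (go to 1, an L position)
n=3: W (go to 1, an L position)
n=4: L (options 2(W), 3(W) are all W)
n=5: W (go to 4, an L position)
n=6: W (go to 4, an L position)
n=7: L (sole option 6(W) is W)
n=8: W (go to 4, an L position)
n=9: L (options 3(W), 6(W), 8(W) are all W)
n=10: W (go to 9, an L position)
n=11: L (sole option 10(W) is W)
n=12: W (go to 4, an L position)
n=13: L (sole option 12(W) is W)
n=14: W (go to 7, an L position)
n=15: L (options 5(W), 10(W), 12(W), 14(W) are all W)
n=16: W (go to 15, an L position)
n=17: L (sole option 16(W) is W)
n=18: W (go to 9, an L position)
n=19: L (sole option 18(W) is W)
n=20: W (go to 15, an L position)
From 20, the L positions reachable in one move are: 15, 19. Any move reaching one of these is winning.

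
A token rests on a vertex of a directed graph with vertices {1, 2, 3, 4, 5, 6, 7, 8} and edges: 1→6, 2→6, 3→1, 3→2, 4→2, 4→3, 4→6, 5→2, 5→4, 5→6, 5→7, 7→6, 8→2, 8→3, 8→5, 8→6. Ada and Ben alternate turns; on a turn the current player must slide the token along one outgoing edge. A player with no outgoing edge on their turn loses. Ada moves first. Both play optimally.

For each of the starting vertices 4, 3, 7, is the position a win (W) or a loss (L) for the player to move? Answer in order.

Build the W/L table. Terminal = L. A non-terminal position is W if it has a move to some L; otherwise it is L.
Every edge goes from a vertex to one that appears earlier in the order 6, 1, 7, 2, 3, 4, 5, 8, so processing vertices in that order labels each vertex after all of its successors.
6: no outgoing edge → L
1: can move to 6, which is L ⇒ W
7: can move to 6, which is L ⇒ W
2: can move to 6, which is L ⇒ W
3: moves to 2(W), 1(W); every one is W ⇒ L
4: can move to 3, which is L ⇒ W
5: can move to 6, which is L ⇒ W
8: can move to 3, which is L ⇒ W

4: W, 3: L, 7: W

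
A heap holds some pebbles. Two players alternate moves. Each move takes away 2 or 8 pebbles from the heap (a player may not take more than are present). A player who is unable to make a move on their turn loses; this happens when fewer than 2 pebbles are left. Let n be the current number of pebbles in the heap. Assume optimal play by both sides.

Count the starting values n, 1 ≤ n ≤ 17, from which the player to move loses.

7

Label each position W (a win for the player to move) or L (a loss). A position with no legal move is L; any other position is W exactly when some move reaches an L, and L when every move reaches a W.
n=0: no move → L
n=1: no move → L
n=2: reaches L-position 0 → W
n=3: reaches L-position 1 → W
n=4: only reaches 2(W), which is W → L
n=5: only reaches 3(W), which is W → L
n=6: reaches L-position 4 → W
n=7: reaches L-position 5 → W
n=8: reaches L-position 0 → W
n=9: reaches L-position 1 → W
n=10: only reaches 8(W), 2(W), all W → L
n=11: only reaches 9(W), 3(W), all W → L
n=12: reaches L-position 10 → W
n=13: reaches L-position 11 → W
n=14: only reaches 12(W), 6(W), all W → L
n=15: only reaches 13(W), 7(W), all W → L
n=16: reaches L-position 14 → W
n=17: reaches L-position 15 → W
L entries with 1 ≤ n ≤ 17 (n=0 is outside the asked range and is not counted): n = 1, 4, 5, 10, 11, 14, 15; that makes 7.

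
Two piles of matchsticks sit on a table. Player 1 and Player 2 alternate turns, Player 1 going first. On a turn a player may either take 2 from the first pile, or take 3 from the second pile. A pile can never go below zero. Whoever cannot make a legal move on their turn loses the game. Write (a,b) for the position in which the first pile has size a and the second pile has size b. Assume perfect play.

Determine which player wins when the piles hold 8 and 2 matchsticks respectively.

Player 2 wins.

Work bottom-up. With no move the player to move loses. Otherwise the position is W if at least one move leads to an L position for the opponent, and L if every move leads to a W.
No move ever increases a pile, so every position that can arise here has a ≤ 8 and b ≤ 2; it is enough to label the cells with 0 ≤ a ≤ 8 and 0 ≤ b ≤ 2.
Every move lowers a or b (never raises either), so fill the grid row by row in increasing a, and left to right within a row: each cell's successors are then already labelled.
      b=0  b=1  b=2
a=0:    L    L    L
a=1:    L    L    L
a=2:    W    W    W
a=3:    W    W    W
a=4:    L    L    L
a=5:    L    L    L
a=6:    W    W    W
a=7:    W    W    W
a=8:    L    L    L
Cells with no legal move (terminal, hence L): (0,0), (0,1), (0,2), (1,0), (1,1), (1,2).
The remaining L cells, each justified by listing all of its moves:
(4,0): L (sole option (2,0)(W) is W)
(4,1): L (sole option (2,1)(W) is W)
(4,2): L (sole option (2,2)(W) is W)
(5,0): L (sole option (3,0)(W) is W)
(5,1): L (sole option (3,1)(W) is W)
(5,2): L (sole option (3,2)(W) is W)
(8,0): L (sole option (6,0)(W) is W)
(8,1): L (sole option (6,1)(W) is W)
(8,2): L (sole option (6,2)(W) is W)
Every other cell has at least one move into one of the L cells above, so it is W.
The starting position (8,2) is L: whatever Player 1 does, the opponent receives a W position.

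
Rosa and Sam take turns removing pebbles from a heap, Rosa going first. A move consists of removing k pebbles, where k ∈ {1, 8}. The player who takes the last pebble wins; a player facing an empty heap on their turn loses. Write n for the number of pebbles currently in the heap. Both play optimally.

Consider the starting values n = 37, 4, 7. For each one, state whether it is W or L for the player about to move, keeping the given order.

Build the W/L table. Terminal = L. A non-terminal position is W if it has a move to some L; otherwise it is L.
n=0: no move → L
n=1: reaches L-position 0 → W
n=2: only reaches 1(W), which is W → L
n=3: reaches L-position 2 → W
n=4: only reaches 3(W), which is W → L
n=5: reaches L-position 4 → W
n=6: only reaches 5(W), which is W → L
n=7: reaches L-position 6 → W
n=8: reaches L-position 0 → W
n=9: only reaches 8(W), 1(W), all W → L
n=10: reaches L-position 9 → W
n=11: only reaches 10(W), 3(W), all W → L
n=12: reaches L-position 11 → W
n=13: only reaches 12(W), 5(W), all W → L
n=14: reaches L-position 13 → W
n=15: only reaches 14(W), 7(W), all W → L
n=16: reaches L-position 15 → W
n=17: reaches L-position 9 → W
n=18: only reaches 17(W), 10(W), all W → L
n=19: reaches L-position 18 → W
n=20: only reaches 19(W), 12(W), all W → L
n=21: reaches L-position 20 → W
n=22: only reaches 21(W), 14(W), all W → L
n=23: reaches L-position 22 → W
n=24: only reaches 23(W), 16(W), all W → L
n=25: reaches L-position 24 → W
n=26: reaches L-position 18 → W
n=27: only reaches 26(W), 19(W), all W → L
n=28: reaches L-position 27 → W
n=29: only reaches 28(W), 21(W), all W → L
n=30: reaches L-position 29 → W
n=31: only reaches 30(W), 23(W), all W → L
n=32: reaches L-position 31 → W
n=33: only reaches 32(W), 25(W), all W → L
n=34: reaches L-position 33 → W
n=35: reaches L-position 27 → W
n=36: only reaches 35(W), 28(W), all W → L
n=37: reaches L-position 36 → W

37: W, 4: L, 7: W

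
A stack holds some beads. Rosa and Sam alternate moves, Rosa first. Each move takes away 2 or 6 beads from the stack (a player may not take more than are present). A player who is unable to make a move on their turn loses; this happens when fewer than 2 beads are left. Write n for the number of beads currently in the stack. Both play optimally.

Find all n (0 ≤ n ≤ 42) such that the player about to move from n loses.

Use the standard recursion: the mover loses at a terminal position; elsewhere, the mover wins exactly when some move hands the opponent an L position.
n=0: no move → L
n=1: no move → L
n=2: can move to 0, which is L ⇒ W
n=3: can move to 1, which is L ⇒ W
n=4: the only move is to 2(W), a W ⇒ L
n=5: the only move is to 3(W), a W ⇒ L
n=6: can move to 4, which is L ⇒ W
n=7: can move to 5, which is L ⇒ W
n=8: moves to 6(W), 2(W); every one is W ⇒ L
n=9: moves to 7(W), 3(W); every one is W ⇒ L
n=10: can move to 8, which is L ⇒ W
n=11: can move to 9, which is L ⇒ W
n=12: moves to 10(W), 6(W); every one is W ⇒ L
n=13: moves to 11(W), 7(W); every one is W ⇒ L
n=14: can move to 12, which is L ⇒ W
n=15: can move to 13, which is L ⇒ W
n=16: moves to 14(W), 10(W); every one is W ⇒ L
n=17: moves to 15(W), 11(W); every one is W ⇒ L
n=18: can move to 16, which is L ⇒ W
n=19: can move to 17, which is L ⇒ W
n=20: moves to 18(W), 14(W); every one is W ⇒ L
n=21: moves to 19(W), 15(W); every one is W ⇒ L
n=22: can move to 20, which is L ⇒ W
n=23: can move to 21, which is L ⇒ W
n=24: moves to 22(W), 18(W); every one is W ⇒ L
n=25: moves to 23(W), 19(W); every one is W ⇒ L
n=26: can move to 24, which is L ⇒ W
n=27: can move to 25, which is L ⇒ W
n=28: moves to 26(W), 22(W); every one is W ⇒ L
n=29: moves to 27(W), 23(W); every one is W ⇒ L
n=30: can move to 28, which is L ⇒ W
n=31: can move to 29, which is L ⇒ W
n=32: moves to 30(W), 26(W); every one is W ⇒ L
n=33: moves to 31(W), 27(W); every one is W ⇒ L
n=34: can move to 32, which is L ⇒ W
n=35: can move to 33, which is L ⇒ W
n=36: moves to 34(W), 30(W); every one is W ⇒ L
n=37: moves to 35(W), 31(W); every one is W ⇒ L
n=38: can move to 36, which is L ⇒ W
n=39: can move to 37, which is L ⇒ W
n=40: moves to 38(W), 34(W); every one is W ⇒ L
n=41: moves to 39(W), 35(W); every one is W ⇒ L
n=42: can move to 40, which is L ⇒ W
Reading off the rows marked L gives the requested list; there are 22 such values of n.

0, 1, 4, 5, 8, 9, 12, 13, 16, 17, 20, 21, 24, 25, 28, 29, 32, 33, 36, 37, 40, 41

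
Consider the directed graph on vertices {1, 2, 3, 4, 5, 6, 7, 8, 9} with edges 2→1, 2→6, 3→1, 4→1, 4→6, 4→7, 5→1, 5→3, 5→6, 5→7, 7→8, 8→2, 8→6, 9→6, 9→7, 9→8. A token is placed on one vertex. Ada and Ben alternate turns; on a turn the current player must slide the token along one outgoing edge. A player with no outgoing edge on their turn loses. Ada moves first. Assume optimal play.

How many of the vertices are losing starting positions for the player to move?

3

Positions with no move are L. A position that does have a move is losing for the player to move precisely when every available move leads to a winning position for the opponent. Fill in the labels:
Every edge goes from a vertex to one that appears earlier in the order 6, 1, 2, 3, 8, 7, 5, 9, 4, so processing vertices in that order labels each vertex after all of its successors.
6: no outgoing edge → L
1: no outgoing edge → L
2: reaches L-position 1 → W
3: reaches L-position 1 → W
8: reaches L-position 6 → W
7: only reaches 8(W), which is W → L
5: reaches L-position 7 → W
9: reaches L-position 7 → W
4: reaches L-position 7 → W
The L vertices are 1, 6, 7; that is 3 in all.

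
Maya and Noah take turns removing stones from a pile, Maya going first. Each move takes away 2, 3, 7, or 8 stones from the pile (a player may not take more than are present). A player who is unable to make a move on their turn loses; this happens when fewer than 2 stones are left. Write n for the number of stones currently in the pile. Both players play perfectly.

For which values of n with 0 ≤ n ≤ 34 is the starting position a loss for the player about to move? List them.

0, 1, 5, 6, 10, 11, 15, 16, 20, 21, 25, 26, 30, 31

Work bottom-up. With no move the player to move loses. Otherwise the position is W if at least one move leads to an L position for the opponent, and L if every move leads to a W.
n=0: no move → L
n=1: no move → L
n=2: W (go to 0, an L position)
n=3: W (go to 1, an L position)
n=4: W (go to 1, an L position)
n=5: L (options 3(W), 2(W) are all W)
n=6: L (options 4(W), 3(W) are all W)
n=7: W (go to 5, an L position)
n=8: W (go to 6, an L position)
n=9: W (go to 6, an L position)
n=10: L (options 8(W), 7(W), 3(W), 2(W) are all W)
n=11: L (options 9(W), 8(W), 4(W), 3(W) are all W)
n=12: W (go to 10, an L position)
n=13: W (go to 11, an L position)
n=14: W (go to 11, an L position)
n=15: L (options 13(W), 12(W), 8(W), 7(W) are all W)
n=16: L (options 14(W), 13(W), 9(W), 8(W) are all W)
n=17: W (go to 15, an L position)
n=18: W (go to 16, an L position)
n=19: W (go to 16, an L position)
n=20: L (options 18(W), 17(W), 13(W), 12(W) are all W)
n=21: L (options 19(W), 18(W), 14(W), 13(W) are all W)
n=22: W (go to 20, an L position)
n=23: W (go to 21, an L position)
n=24: W (go to 21, an L position)
n=25: L (options 23(W), 22(W), 18(W), 17(W) are all W)
n=26: L (options 24(W), 23(W), 19(W), 18(W) are all W)
n=27: W (go to 25, an L position)
n=28: W (go to 26, an L position)
n=29: W (go to 26, an L position)
n=30: L (options 28(W), 27(W), 23(W), 22(W) are all W)
n=31: L (options 29(W), 28(W), 24(W), 23(W) are all W)
n=32: W (go to 30, an L position)
n=33: W (go to 31, an L position)
n=34: W (go to 31, an L position)
Reading off the rows marked L gives the requested list; there are 14 such values of n.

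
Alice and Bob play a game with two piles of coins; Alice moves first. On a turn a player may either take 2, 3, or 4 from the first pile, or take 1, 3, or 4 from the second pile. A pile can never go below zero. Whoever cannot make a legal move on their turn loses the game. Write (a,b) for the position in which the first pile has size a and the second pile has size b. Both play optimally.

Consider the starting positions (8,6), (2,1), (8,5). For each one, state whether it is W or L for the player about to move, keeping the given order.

Positions with no move are L. A position that does have a move is losing for the player to move precisely when every available move leads to a winning position for the opponent. Fill in the labels:
No move ever increases a pile, so every position that can arise here has a ≤ 8 and b ≤ 6; it is enough to label the cells with 0 ≤ a ≤ 8 and 0 ≤ b ≤ 6.
Every move lowers a or b (never raises either), so fill the grid row by row in increasing a, and left to right within a row: each cell's successors are then already labelled.
      b=0  b=1  b=2  b=3  b=4  b=5  b=6
a=0:    L    W    L    W    W    W    W
a=1:    L    W    L    W    W    W    W
a=2:    W    L    W    L    W    W    W
a=3:    W    L    W    L    W    W    W
a=4:    W    W    W    W    L    W    L
a=5:    W    W    W    W    L    W    L
a=6:    L    W    L    W    W    W    W
a=7:    L    W    L    W    W    W    W
a=8:    W    L    W    L    W    W    W
Cells with no legal move (terminal, hence L): (0,0), (1,0).
The remaining L cells, each justified by listing all of its moves:
(0,2): only reaches (0,1)(W), which is W → L
(1,2): only reaches (1,1)(W), which is W → L
(2,1): only reaches (0,1)(W), (2,0)(W), all W → L
(2,3): only reaches (0,3)(W), (2,2)(W), (2,0)(W), all W → L
(3,1): only reaches (1,1)(W), (0,1)(W), (3,0)(W), all W → L
(3,3): only reaches (1,3)(W), (0,3)(W), (3,2)(W), (3,0)(W), all W → L
(4,4): only reaches (2,4)(W), (1,4)(W), (0,4)(W), (4,3)(W), (4,1)(W), (4,0)(W), all W → L
(4,6): only reaches (2,6)(W), (1,6)(W), (0,6)(W), (4,5)(W), (4,3)(W), (4,2)(W), all W → L
(5,4): only reaches (3,4)(W), (2,4)(W), (1,4)(W), (5,3)(W), (5,1)(W), (5,0)(W), all W → L
(5,6): only reaches (3,6)(W), (2,6)(W), (1,6)(W), (5,5)(W), (5,3)(W), (5,2)(W), all W → L
(6,0): only reaches (4,0)(W), (3,0)(W), (2,0)(W), all W → L
(6,2): only reaches (4,2)(W), (3,2)(W), (2,2)(W), (6,1)(W), all W → L
(7,0): only reaches (5,0)(W), (4,0)(W), (3,0)(W), all W → L
(7,2): only reaches (5,2)(W), (4,2)(W), (3,2)(W), (7,1)(W), all W → L
(8,1): only reaches (6,1)(W), (5,1)(W), (4,1)(W), (8,0)(W), all W → L
(8,3): only reaches (6,3)(W), (5,3)(W), (4,3)(W), (8,2)(W), (8,0)(W), all W → L
Every other cell has at least one move into one of the L cells above, so it is W.
(8,6): the move to (5,6) reaches an L cell, so W
(2,1): one of the L cells justified above, so L
(8,5): the move to (8,1) reaches an L cell, so W

(8,6): W, (2,1): L, (8,5): W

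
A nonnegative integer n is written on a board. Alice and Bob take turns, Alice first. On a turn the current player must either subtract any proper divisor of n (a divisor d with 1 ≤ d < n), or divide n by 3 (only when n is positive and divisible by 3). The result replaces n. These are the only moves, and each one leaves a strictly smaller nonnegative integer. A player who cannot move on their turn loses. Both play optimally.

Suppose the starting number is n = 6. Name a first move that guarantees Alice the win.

Move to 4.

Build the W/L table. Terminal = L. A non-terminal position is W if it has a move to some L; otherwise it is L.
n=0: no move → L
n=1: no move → L
n=2: W (go to 1, an L position)
n=3: W (go to 1, an L position)
n=4: L (options 2(W), 3(W) are all W)
n=5: W (go to 4, an L position)
n=6: W (go to 4, an L position)
From 6, the L positions reachable in one move are: 4.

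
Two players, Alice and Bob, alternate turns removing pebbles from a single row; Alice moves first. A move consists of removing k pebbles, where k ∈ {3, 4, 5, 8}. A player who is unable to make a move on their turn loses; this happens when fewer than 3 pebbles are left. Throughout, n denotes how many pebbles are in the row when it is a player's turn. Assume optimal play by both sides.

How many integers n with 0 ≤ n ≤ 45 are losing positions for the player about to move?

14

Positions with no move are L. A position that does have a move is losing for the player to move precisely when every available move leads to a winning position for the opponent. Fill in the labels:
n=0: no move → L
n=1: no move → L
n=2: no move → L
n=3: W (go to 0, an L position)
n=4: W (go to 1, an L position)
n=5: W (go to 2, an L position)
n=6: W (go to 2, an L position)
n=7: W (go to 2, an L position)
n=8: W (go to 0, an L position)
n=9: W (go to 1, an L position)
n=10: W (go to 2, an L position)
n=11: L (options 8(W), 7(W), 6(W), 3(W) are all W)
n=12: L (options 9(W), 8(W), 7(W), 4(W) are all W)
n=13: L (options 10(W), 9(W), 8(W), 5(W) are all W)
n=14: W (go to 11, an L position)
n=15: W (go to 12, an L position)
n=16: W (go to 13, an L position)
n=17: W (go to 13, an L position)
n=18: W (go to 13, an L position)
n=19: W (go to 11, an L position)
n=20: W (go to 12, an L position)
n=21: W (go to 13, an L position)
n=22: L (options 19(W), 18(W), 17(W), 14(W) are all W)
n=23: L (options 20(W), 19(W), 18(W), 15(W) are all W)
n=24: L (options 21(W), 20(W), 19(W), 16(W) are all W)
n=25: W (go to 22, an L position)
n=26: W (go to 23, an L position)
n=27: W (go to 24, an L position)
n=28: W (go to 24, an L position)
n=29: W (go to 24, an L position)
n=30: W (go to 22, an L position)
n=31: W (go to 23, an L position)
n=32: W (go to 24, an L position)
n=33: L (options 30(W), 29(W), 28(W), 25(W) are all W)
n=34: L (options 31(W), 30(W), 29(W), 26(W) are all W)
n=35: L (options 32(W), 31(W), 30(W), 27(W) are all W)
n=36: W (go to 33, an L position)
n=37: W (go to 34, an L position)
n=38: W (go to 35, an L position)
n=39: W (go to 35, an L position)
n=40: W (go to 35, an L position)
n=41: W (go to 33, an L position)
n=42: W (go to 34, an L position)
n=43: W (go to 35, an L position)
n=44: L (options 41(W), 40(W), 39(W), 36(W) are all W)
n=45: L (options 42(W), 41(W), 40(W), 37(W) are all W)
L entries with 0 ≤ n ≤ 45: n = 0, 1, 2, 11, 12, 13, 22, 23, 24, 33, 34, 35, 44, 45; that makes 14.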